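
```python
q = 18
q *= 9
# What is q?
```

Trace:
`q = 18` → q = 18
`q *= 9` → q = 162
So q = 162

Answer: 162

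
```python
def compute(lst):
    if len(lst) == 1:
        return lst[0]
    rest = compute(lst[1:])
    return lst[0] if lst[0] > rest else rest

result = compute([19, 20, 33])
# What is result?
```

Recursive max over [19, 20, 33] = 33

Answer: 33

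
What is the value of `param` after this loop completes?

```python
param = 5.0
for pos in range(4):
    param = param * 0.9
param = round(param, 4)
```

Exponential decay: 5.0 * 0.9^4
`param` takes the values: 5.0 → 4.5 → 4.05 → 3.645 → 3.2805

Answer: 3.2805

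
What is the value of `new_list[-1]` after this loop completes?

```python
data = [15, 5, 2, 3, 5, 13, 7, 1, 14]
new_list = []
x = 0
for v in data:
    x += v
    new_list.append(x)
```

Cumulative sum ends at 65
`new_list` takes the values: [] → [15] → [15, 20] → [15, 20, 22] → [15, 20, 22, 25] → [15, 20, 22, 25, 30] → [15, 20, 22, 25, 30, 43] → [15, 20, 22, 25, 30, 43, 50] → [15, 20, 22, 25, 30, 43, 50, 51] → [15, 20, 22, 25, 30, 43, 50, 51, 65]
So `new_list[-1]` = 65

Answer: 65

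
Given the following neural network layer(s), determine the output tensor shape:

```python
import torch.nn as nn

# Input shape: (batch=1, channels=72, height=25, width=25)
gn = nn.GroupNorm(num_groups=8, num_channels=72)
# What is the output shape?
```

Input: (1, 72, 25, 25) -> Output: (1, 72, 25, 25)

Answer: (1, 72, 25, 25)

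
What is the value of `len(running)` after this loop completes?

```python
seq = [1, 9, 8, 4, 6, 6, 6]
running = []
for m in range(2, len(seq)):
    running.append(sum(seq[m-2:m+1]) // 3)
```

Number of 3-element averages
`running` takes the values: [] → [6] → [6, 7] → [6, 7, 6] → [6, 7, 6, 5] → [6, 7, 6, 5, 6]
So `len(running)` = 5

Answer: 5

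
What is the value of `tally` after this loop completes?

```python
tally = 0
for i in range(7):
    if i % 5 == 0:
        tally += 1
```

Count numbers divisible by 5 in range(7)
`tally` takes the values: 0 → 1 → 2

Answer: 2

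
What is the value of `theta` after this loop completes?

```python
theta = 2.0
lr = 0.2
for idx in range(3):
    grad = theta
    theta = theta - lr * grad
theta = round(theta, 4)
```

Gradient descent: w = 2.0 * (1 - 0.2)^3
`theta` takes the values: 2.0 → 1.6 → 1.28 → 1.024

Answer: 1.024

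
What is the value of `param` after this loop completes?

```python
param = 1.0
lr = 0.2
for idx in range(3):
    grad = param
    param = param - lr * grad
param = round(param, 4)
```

Gradient descent: w = 1.0 * (1 - 0.2)^3
`param` takes the values: 1.0 → 0.8 → 0.64 → 0.512

Answer: 0.512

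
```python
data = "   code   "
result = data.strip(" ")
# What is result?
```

Trace:
`data = "   code   "` → data = '   code   '
`result = data.strip(" ")` → result = 'code'
So result = 'code'

Answer: 'code'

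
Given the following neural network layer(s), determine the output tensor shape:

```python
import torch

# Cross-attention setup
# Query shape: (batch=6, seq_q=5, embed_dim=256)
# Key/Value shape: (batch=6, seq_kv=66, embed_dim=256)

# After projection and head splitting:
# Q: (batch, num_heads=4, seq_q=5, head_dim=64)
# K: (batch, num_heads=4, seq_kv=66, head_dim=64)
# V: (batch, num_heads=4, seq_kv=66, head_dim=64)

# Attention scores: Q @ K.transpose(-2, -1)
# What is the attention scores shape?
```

Input: (6, 5, 256) -> Output: (6, 4, 5, 66)

Answer: (6, 4, 5, 66)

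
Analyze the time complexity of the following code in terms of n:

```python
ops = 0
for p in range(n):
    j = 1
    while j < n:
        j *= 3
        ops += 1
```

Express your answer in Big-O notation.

Each loop level contributes: n × log n. Multiplying the contributions gives O(n log n).

Answer: O(n log n)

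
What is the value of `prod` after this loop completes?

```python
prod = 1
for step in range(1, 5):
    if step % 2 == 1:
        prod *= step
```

Product of odd numbers 1 to 4
`prod` takes the values: 1 → 3

Answer: 3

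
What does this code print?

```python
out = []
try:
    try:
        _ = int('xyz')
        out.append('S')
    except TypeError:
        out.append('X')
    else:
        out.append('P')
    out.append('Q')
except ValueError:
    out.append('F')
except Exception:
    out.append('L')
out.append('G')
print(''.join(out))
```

Execution trace: 'F' (except ValueError) → 'G' (after the try/except). Output: FG

Answer: FG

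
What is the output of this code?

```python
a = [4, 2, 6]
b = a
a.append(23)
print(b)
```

Key concept: basic list aliasing.
Step by step:
`a = [4, 2, 6]` → a = [4, 2, 6]
`b = a` → b = [4, 2, 6] (same object as a)
`a.append(23)` → a = [4, 2, 6, 23] (same object as b); b = [4, 2, 6, 23] (same object as a)
`print(b)` → prints [4, 2, 6, 23]

Answer: [4, 2, 6, 23]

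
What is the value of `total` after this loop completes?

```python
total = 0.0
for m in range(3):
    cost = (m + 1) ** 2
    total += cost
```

Sum of squared losses 1² + 2² + ... + 3²
`total` takes the values: 0.0 → 1.0 → 5.0 → 14.0

Answer: 14.0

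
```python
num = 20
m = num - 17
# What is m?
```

Trace:
`num = 20` → num = 20
`m = num - 17` → m = 3
So m = 3

Answer: 3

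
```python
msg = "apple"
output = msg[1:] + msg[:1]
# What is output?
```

Trace:
`msg = "apple"` → msg = 'apple'
`output = msg[1:] + msg[:1]` → output = 'pplea'
So output = 'pplea'

Answer: 'pplea'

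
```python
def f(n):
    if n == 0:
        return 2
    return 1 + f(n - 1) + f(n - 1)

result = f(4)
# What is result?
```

f(n) = 1 + 2·f(n-1), f(0)=2. Closed form: (2+1)·2^4 - 1 = 47.

Answer: 47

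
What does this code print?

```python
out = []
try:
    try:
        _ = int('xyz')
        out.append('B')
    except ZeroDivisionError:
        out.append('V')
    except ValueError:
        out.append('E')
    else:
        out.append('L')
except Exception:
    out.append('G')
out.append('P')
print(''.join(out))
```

Execution trace: 'E' (inner except ValueError) → 'P' (after the try/except). Output: EP

Answer: EP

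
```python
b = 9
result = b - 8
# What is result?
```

Trace:
`b = 9` → b = 9
`result = b - 8` → result = 1
So result = 1

Answer: 1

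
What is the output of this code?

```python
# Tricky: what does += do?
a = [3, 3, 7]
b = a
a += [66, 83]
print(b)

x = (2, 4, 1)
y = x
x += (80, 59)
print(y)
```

Key concept: += behavior differs for mutable vs immutable.
Step by step:
`a = [3, 3, 7]` → a = [3, 3, 7]
`b = a` → b = [3, 3, 7] (same object as a)
`a += [66, 83]` → a = [3, 3, 7, 66, 83] (same object as b); b = [3, 3, 7, 66, 83] (same object as a)
`print(b)` → prints [3, 3, 7, 66, 83]
`x = (2, 4, 1)` → x = (2, 4, 1)
`y = x` → y = (2, 4, 1)
`x += (80, 59)` → x = (2, 4, 1, 80, 59)
`print(y)` → prints (2, 4, 1)

Answer:
[3, 3, 7, 66, 83]
(2, 4, 1)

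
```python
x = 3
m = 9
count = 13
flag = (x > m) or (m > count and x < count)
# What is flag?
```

Trace:
`x = 3` → x = 3
`m = 9` → m = 9
`count = 13` → count = 13
`flag = (x > m) or (m > count and x < count)` → flag = False
So flag = False

Answer: False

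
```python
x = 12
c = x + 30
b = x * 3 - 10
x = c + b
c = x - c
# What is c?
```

Trace:
`x = 12` → x = 12
`c = x + 30` → c = 42
`b = x * 3 - 10` → b = 26
`x = c + b` → x = 68
`c = x - c` → c = 26
So c = 26

Answer: 26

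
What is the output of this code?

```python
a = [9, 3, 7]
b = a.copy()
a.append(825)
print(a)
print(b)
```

Key concept: list.copy() creates independent copy.
Step by step:
`a = [9, 3, 7]` → a = [9, 3, 7]
`b = a.copy()` → b = [9, 3, 7]
`a.append(825)` → a = [9, 3, 7, 825]
`print(a)` → prints [9, 3, 7, 825]
`print(b)` → prints [9, 3, 7]

Answer:
[9, 3, 7, 825]
[9, 3, 7]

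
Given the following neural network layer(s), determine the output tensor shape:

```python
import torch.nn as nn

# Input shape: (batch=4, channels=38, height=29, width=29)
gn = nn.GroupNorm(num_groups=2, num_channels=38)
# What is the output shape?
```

Input: (4, 38, 29, 29) -> Output: (4, 38, 29, 29)

Answer: (4, 38, 29, 29)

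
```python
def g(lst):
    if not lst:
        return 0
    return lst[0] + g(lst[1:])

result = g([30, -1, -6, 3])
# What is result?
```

30 + (-1) + (-6) + 3 + 0 = 26

Answer: 26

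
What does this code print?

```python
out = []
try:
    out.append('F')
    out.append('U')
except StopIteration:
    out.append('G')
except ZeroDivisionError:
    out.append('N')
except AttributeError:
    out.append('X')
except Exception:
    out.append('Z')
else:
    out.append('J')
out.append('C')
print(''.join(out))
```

Execution trace: 'F' (try body) → 'U' (try body, no exception) → 'J' (else) → 'C' (after the try/except). Output: FUJC

Answer: FUJC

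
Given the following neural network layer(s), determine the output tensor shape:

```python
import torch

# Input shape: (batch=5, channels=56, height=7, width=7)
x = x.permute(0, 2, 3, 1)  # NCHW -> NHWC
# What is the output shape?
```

Input: (5, 56, 7, 7) -> Output: (5, 7, 7, 56)

Answer: (5, 7, 7, 56)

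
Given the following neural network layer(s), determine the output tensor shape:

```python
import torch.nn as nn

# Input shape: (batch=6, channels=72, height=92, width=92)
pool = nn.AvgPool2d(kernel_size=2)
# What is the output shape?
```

Input: (6, 72, 92, 92) -> Output: (6, 72, 46, 46)

Answer: (6, 72, 46, 46)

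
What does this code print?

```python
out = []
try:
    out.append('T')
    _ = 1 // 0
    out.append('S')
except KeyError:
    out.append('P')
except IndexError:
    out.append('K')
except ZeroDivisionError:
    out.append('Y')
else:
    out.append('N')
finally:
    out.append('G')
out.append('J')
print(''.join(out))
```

Execution trace: 'T' (try body) → 'Y' (except ZeroDivisionError) → 'G' (finally) → 'J' (after the try/except). Output: TYGJ

Answer: TYGJ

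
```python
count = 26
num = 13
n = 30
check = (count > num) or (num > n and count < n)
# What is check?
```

Trace:
`count = 26` → count = 26
`num = 13` → num = 13
`n = 30` → n = 30
`check = (count > num) or (num > n and count < n)` → check = True
So check = True

Answer: True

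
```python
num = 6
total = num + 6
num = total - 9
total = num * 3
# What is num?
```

Trace:
`num = 6` → num = 6
`total = num + 6` → total = 12
`num = total - 9` → num = 3
`total = num * 3` → total = 9
So num = 3

Answer: 3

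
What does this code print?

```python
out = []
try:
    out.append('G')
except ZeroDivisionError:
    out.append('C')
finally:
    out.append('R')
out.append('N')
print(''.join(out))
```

Execution trace: 'G' (try body, no exception) → 'R' (finally) → 'N' (after the try/except). Output: GRN

Answer: GRN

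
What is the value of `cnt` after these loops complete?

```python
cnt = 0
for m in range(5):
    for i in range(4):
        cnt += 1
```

5 * 4 = 20
`cnt` takes the values: 0 → 1 → 2 → 3 → 4 → 5 → 6 → 7 → 8 → 9 → 10 → 11 → 12 → 13 → 14 → 15 → 16 → 17 → 18 → 19 → 20

Answer: 20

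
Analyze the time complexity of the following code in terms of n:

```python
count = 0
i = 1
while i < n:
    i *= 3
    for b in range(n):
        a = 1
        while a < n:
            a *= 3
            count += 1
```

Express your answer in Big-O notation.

Each loop level contributes: log n × n × log n. Multiplying the contributions gives O(n log² n).

Answer: O(n log² n)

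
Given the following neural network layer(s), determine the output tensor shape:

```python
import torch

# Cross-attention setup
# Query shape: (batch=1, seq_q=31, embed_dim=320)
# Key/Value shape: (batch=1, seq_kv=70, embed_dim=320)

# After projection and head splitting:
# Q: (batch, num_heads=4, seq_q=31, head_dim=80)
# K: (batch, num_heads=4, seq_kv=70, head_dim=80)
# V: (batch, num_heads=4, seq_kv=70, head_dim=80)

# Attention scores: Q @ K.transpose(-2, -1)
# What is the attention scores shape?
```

Input: (1, 31, 320) -> Output: (1, 4, 31, 70)

Answer: (1, 4, 31, 70)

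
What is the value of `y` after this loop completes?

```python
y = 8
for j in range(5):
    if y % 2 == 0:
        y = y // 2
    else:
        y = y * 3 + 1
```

Collatz-style transformation from 8
`y` takes the values: 8 → 4 → 2 → 1 → 4 → 2

Answer: 2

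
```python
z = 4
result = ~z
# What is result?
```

Trace:
`z = 4` → z = 4
`result = ~z` → result = -5
So result = -5

Answer: -5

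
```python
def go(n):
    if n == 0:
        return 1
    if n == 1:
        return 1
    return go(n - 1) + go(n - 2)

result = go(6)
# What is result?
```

Build up from base cases: go(0)=1, go(1)=1, go(2)=2, go(3)=3, go(4)=5, go(5)=8, go(6)=13

Answer: 13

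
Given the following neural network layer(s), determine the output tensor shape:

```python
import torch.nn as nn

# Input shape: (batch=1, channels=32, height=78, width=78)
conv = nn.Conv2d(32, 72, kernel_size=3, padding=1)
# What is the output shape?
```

Input: (1, 32, 78, 78) -> Output: (1, 72, 78, 78)

Answer: (1, 72, 78, 78)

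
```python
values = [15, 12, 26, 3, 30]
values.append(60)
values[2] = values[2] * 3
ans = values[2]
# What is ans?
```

Trace:
`values = [15, 12, 26, 3, 30]` → values = [15, 12, 26, 3, 30]
`values.append(60)` → values = [15, 12, 26, 3, 30, 60]
`values[2] = values[2] * 3` → values = [15, 12, 78, 3, 30, 60]
`ans = values[2]` → ans = 78
So ans = 78

Answer: 78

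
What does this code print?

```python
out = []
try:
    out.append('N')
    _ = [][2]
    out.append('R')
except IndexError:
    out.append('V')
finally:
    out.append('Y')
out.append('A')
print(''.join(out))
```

Execution trace: 'N' (try body) → 'V' (except IndexError) → 'Y' (finally) → 'A' (after the try/except). Output: NVYA

Answer: NVYA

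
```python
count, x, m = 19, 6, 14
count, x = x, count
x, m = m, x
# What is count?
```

Trace:
`count, x, m = 19, 6, 14` → count = 19; x = 6; m = 14
`count, x = x, count` → count = 6; x = 19
`x, m = m, x` → x = 14; m = 19
So count = 6

Answer: 6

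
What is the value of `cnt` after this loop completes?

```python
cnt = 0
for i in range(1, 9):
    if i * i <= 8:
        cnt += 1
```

Count numbers where i² ≤ 8
`cnt` takes the values: 0 → 1 → 2

Answer: 2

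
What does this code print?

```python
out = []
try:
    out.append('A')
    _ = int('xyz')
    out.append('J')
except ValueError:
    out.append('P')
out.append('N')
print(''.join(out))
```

Execution trace: 'A' (try body) → 'P' (except ValueError) → 'N' (after the try/except). Output: APN

Answer: APN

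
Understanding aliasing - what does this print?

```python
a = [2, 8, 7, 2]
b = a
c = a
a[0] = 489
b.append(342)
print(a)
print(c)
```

Key concept: multiple aliases.
Step by step:
`a = [2, 8, 7, 2]` → a = [2, 8, 7, 2]
`b = a` → b = [2, 8, 7, 2] (same object as a)
`c = a` → c = [2, 8, 7, 2] (same object as a, b)
`a[0] = 489` → a = [489, 8, 7, 2] (same object as b, c); b = [489, 8, 7, 2] (same object as a, c); c = [489, 8, 7, 2] (same object as a, b)
`b.append(342)` → a = [489, 8, 7, 2, 342] (same object as b, c); b = [489, 8, 7, 2, 342] (same object as a, c); c = [489, 8, 7, 2, 342] (same object as a, b)
`print(a)` → prints [489, 8, 7, 2, 342]
`print(c)` → prints [489, 8, 7, 2, 342]

Answer:
[489, 8, 7, 2, 342]
[489, 8, 7, 2, 342]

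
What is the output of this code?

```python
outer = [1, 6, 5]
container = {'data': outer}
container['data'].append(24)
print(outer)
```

Key concept: dict holds reference to list.
Step by step:
`outer = [1, 6, 5]` → outer = [1, 6, 5]
`container = {'data': outer}` → container = {'data': [1, 6, 5]}
`container['data'].append(24)` → outer = [1, 6, 5, 24]; container = {'data': [1, 6, 5, 24]}
`print(outer)` → prints [1, 6, 5, 24]

Answer: [1, 6, 5, 24]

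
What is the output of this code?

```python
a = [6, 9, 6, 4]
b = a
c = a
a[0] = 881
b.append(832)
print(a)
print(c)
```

Key concept: multiple aliases.
Step by step:
`a = [6, 9, 6, 4]` → a = [6, 9, 6, 4]
`b = a` → b = [6, 9, 6, 4] (same object as a)
`c = a` → c = [6, 9, 6, 4] (same object as a, b)
`a[0] = 881` → a = [881, 9, 6, 4] (same object as b, c); b = [881, 9, 6, 4] (same object as a, c); c = [881, 9, 6, 4] (same object as a, b)
`b.append(832)` → a = [881, 9, 6, 4, 832] (same object as b, c); b = [881, 9, 6, 4, 832] (same object as a, c); c = [881, 9, 6, 4, 832] (same object as a, b)
`print(a)` → prints [881, 9, 6, 4, 832]
`print(c)` → prints [881, 9, 6, 4, 832]

Answer:
[881, 9, 6, 4, 832]
[881, 9, 6, 4, 832]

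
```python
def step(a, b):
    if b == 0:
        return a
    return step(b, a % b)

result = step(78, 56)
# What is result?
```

step(78, 56) -> step(56, 22) -> step(22, 12) -> step(12, 10) -> step(10, 2) -> step(2, 0) -> 2

Answer: 2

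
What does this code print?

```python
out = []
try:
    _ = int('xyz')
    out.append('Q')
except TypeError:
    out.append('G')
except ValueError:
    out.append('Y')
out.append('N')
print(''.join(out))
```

Execution trace: 'Y' (except ValueError) → 'N' (after the try/except). Output: YN

Answer: YN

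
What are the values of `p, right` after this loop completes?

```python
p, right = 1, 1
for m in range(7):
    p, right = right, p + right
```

Fibonacci: after 7 iterations
`p, right` takes the values: (1, 1) → (1, 2) → (2, 3) → (3, 5) → (5, 8) → (8, 13) → (13, 21) → (21, 34)

Answer: 21, 34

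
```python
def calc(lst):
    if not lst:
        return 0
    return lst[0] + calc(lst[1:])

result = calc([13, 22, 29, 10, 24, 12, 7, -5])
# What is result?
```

13 + 22 + 29 + 10 + 24 + 12 + 7 + (-5) + 0 = 112

Answer: 112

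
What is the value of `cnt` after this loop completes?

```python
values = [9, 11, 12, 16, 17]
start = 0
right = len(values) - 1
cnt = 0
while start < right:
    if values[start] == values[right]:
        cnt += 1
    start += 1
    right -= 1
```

Count matching pairs from ends
`cnt` takes the values: 0

Answer: 0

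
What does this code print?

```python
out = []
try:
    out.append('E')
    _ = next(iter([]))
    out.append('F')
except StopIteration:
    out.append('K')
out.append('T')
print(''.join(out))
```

Execution trace: 'E' (try body) → 'K' (except StopIteration) → 'T' (after the try/except). Output: EKT

Answer: EKT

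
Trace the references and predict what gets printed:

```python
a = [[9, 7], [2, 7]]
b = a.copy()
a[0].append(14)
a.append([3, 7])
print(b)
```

Key concept: shallow copy with nested lists.
Step by step:
`a = [[9, 7], [2, 7]]` → a = [[9, 7], [2, 7]]
`b = a.copy()` → b = [[9, 7], [2, 7]]
`a[0].append(14)` → a = [[9, 7, 14], [2, 7]]; b = [[9, 7, 14], [2, 7]]
`a.append([3, 7])` → a = [[9, 7, 14], [2, 7], [3, 7]]
`print(b)` → prints [[9, 7, 14], [2, 7]]

Answer: [[9, 7, 14], [2, 7]]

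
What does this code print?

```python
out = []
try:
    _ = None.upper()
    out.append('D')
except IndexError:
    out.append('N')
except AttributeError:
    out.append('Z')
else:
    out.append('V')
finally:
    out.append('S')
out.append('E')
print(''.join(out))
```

Execution trace: 'Z' (except AttributeError) → 'S' (finally) → 'E' (after the try/except). Output: ZSE

Answer: ZSE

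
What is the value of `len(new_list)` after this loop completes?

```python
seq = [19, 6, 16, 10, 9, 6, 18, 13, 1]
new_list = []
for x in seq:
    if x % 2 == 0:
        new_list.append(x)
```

Count even numbers in [19, 6, 16, 10, 9, 6, 18, 13, 1]
`new_list` takes the values: [] → [6] → [6, 16] → [6, 16, 10] → [6, 16, 10, 6] → [6, 16, 10, 6, 18]
So `len(new_list)` = 5

Answer: 5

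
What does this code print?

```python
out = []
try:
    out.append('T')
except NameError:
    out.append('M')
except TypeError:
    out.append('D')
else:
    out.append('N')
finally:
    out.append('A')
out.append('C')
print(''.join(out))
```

Execution trace: 'T' (try body, no exception) → 'N' (else) → 'A' (finally) → 'C' (after the try/except). Output: TNAC

Answer: TNAC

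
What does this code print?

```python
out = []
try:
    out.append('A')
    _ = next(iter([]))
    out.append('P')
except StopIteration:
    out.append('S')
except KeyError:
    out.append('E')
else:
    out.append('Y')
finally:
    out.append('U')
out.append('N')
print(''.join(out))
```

Execution trace: 'A' (try body) → 'S' (except StopIteration) → 'U' (finally) → 'N' (after the try/except). Output: ASUN

Answer: ASUN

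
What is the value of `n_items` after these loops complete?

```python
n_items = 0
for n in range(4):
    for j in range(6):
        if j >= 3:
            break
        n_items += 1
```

Inner breaks at 3, outer runs 4 times
`n_items` takes the values: 0 → 1 → 2 → 3 → 4 → 5 → 6 → 7 → 8 → 9 → 10 → 11 → 12

Answer: 12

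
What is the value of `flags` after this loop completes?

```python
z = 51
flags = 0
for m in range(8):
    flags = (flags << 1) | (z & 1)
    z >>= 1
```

Reverse lowest 8 bits of 51
`flags` takes the values: 0 → 1 → 3 → 6 → 12 → 25 → 51 → 102 → 204

Answer: 204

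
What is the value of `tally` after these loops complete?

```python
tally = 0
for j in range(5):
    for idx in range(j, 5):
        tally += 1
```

Upper triangle: 5 + 4 + ... + 1
`tally` takes the values: 0 → 1 → 2 → 3 → 4 → 5 → 6 → 7 → 8 → 9 → 10 → 11 → 12 → 13 → 14 → 15

Answer: 15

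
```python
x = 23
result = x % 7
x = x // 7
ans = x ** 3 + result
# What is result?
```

Trace:
`x = 23` → x = 23
`result = x % 7` → result = 2
`x = x // 7` → x = 3
`ans = x ** 3 + result` → ans = 29
So result = 2

Answer: 2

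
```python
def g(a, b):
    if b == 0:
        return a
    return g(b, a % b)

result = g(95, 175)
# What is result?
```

g(95, 175) -> g(175, 95) -> g(95, 80) -> g(80, 15) -> g(15, 5) -> g(5, 0) -> 5

Answer: 5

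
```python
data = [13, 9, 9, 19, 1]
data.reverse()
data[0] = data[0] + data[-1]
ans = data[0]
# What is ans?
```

Trace:
`data = [13, 9, 9, 19, 1]` → data = [13, 9, 9, 19, 1]
`data.reverse()` → data = [1, 19, 9, 9, 13]
`data[0] = data[0] + data[-1]` → data = [14, 19, 9, 9, 13]
`ans = data[0]` → ans = 14
So ans = 14

Answer: 14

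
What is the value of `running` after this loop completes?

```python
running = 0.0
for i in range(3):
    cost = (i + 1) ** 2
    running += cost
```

Sum of squared losses 1² + 2² + ... + 3²
`running` takes the values: 0.0 → 1.0 → 5.0 → 14.0

Answer: 14.0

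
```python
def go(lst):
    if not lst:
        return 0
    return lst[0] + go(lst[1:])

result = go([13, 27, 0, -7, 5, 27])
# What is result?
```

13 + 27 + 0 + (-7) + 5 + 27 + 0 = 65

Answer: 65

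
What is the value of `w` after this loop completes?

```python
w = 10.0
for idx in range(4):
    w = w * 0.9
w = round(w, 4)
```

Exponential decay: 10.0 * 0.9^4
`w` takes the values: 10.0 → 9.0 → 8.1 → 7.29 → 6.561

Answer: 6.561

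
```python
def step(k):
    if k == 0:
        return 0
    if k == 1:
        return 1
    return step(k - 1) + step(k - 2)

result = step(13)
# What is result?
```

Build up from base cases: step(0)=0, step(1)=1, step(2)=1, step(3)=2, step(4)=3, step(5)=5, step(6)=8, ..., step(13)=233

Answer: 233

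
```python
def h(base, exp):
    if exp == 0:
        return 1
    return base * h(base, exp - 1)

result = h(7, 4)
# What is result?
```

h(7, 4) = 7 * 7 * 7 * 7 = 2401

Answer: 2401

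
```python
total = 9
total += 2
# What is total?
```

Trace:
`total = 9` → total = 9
`total += 2` → total = 11
So total = 11

Answer: 11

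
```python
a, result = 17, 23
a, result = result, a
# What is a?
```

Trace:
`a, result = 17, 23` → a = 17; result = 23
`a, result = result, a` → a = 23; result = 17
So a = 23

Answer: 23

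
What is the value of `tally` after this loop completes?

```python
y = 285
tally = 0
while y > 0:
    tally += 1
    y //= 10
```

Count digits by repeated division by 10
`tally` takes the values: 0 → 1 → 2 → 3

Answer: 3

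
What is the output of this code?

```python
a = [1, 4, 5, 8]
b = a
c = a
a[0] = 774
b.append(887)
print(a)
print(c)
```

Key concept: multiple aliases.
Step by step:
`a = [1, 4, 5, 8]` → a = [1, 4, 5, 8]
`b = a` → b = [1, 4, 5, 8] (same object as a)
`c = a` → c = [1, 4, 5, 8] (same object as a, b)
`a[0] = 774` → a = [774, 4, 5, 8] (same object as b, c); b = [774, 4, 5, 8] (same object as a, c); c = [774, 4, 5, 8] (same object as a, b)
`b.append(887)` → a = [774, 4, 5, 8, 887] (same object as b, c); b = [774, 4, 5, 8, 887] (same object as a, c); c = [774, 4, 5, 8, 887] (same object as a, b)
`print(a)` → prints [774, 4, 5, 8, 887]
`print(c)` → prints [774, 4, 5, 8, 887]

Answer:
[774, 4, 5, 8, 887]
[774, 4, 5, 8, 887]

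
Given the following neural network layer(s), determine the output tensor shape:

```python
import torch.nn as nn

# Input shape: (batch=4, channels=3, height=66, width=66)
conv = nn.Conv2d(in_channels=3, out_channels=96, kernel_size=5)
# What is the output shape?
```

Input: (4, 3, 66, 66) -> Output: (4, 96, 62, 62)

Answer: (4, 96, 62, 62)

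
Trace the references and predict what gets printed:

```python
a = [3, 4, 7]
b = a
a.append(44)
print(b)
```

Key concept: basic list aliasing.
Step by step:
`a = [3, 4, 7]` → a = [3, 4, 7]
`b = a` → b = [3, 4, 7] (same object as a)
`a.append(44)` → a = [3, 4, 7, 44] (same object as b); b = [3, 4, 7, 44] (same object as a)
`print(b)` → prints [3, 4, 7, 44]

Answer: [3, 4, 7, 44]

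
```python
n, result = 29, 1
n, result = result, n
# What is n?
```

Trace:
`n, result = 29, 1` → n = 29; result = 1
`n, result = result, n` → n = 1; result = 29
So n = 1

Answer: 1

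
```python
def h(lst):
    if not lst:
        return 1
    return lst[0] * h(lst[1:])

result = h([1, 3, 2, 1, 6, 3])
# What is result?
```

Product over [1, 3, 2, 1, 6, 3] = 1 * 3 * 2 * 1 * 6 * 3 = 108

Answer: 108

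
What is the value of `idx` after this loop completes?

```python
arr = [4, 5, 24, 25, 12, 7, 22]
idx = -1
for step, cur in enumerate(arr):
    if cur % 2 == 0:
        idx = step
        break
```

First even number index in [4, 5, 24, 25, 12, 7, 22]
`idx` takes the values: -1 → 0

Answer: 0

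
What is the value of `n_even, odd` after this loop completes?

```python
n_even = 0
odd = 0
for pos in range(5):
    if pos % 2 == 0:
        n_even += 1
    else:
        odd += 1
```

Count evens and odds in range(5)
`n_even, odd` takes the values: (0, 0) → (1, 0) → (1, 1) → (2, 1) → (2, 2) → (3, 2)

Answer: 3, 2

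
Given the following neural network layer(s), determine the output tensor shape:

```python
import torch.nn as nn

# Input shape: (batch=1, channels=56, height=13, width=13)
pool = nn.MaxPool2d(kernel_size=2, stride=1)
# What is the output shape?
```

Input: (1, 56, 13, 13) -> Output: (1, 56, 12, 12)

Answer: (1, 56, 12, 12)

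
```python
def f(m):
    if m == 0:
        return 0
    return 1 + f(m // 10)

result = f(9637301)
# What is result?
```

Count of digits of 9637301: 7

Answer: 7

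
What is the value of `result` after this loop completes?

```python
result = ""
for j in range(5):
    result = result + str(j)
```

Concatenate digits 0 to 4
`result` takes the values: "" → "0" → "01" → "012" → "0123" → "01234"

Answer: "01234"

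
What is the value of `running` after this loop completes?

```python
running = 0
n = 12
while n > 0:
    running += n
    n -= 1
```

Sum 12 down to 1
`running` takes the values: 0 → 12 → 23 → 33 → 42 → 50 → 57 → 63 → 68 → 72 → 75 → 77 → 78

Answer: 78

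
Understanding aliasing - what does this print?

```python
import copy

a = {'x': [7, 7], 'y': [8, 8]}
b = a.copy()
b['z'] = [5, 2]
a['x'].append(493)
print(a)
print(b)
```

Key concept: shallow copy of dict with mutable values.
Step by step:
`a = {'x': [7, 7], 'y': [8, 8]}` → a = {'x': [7, 7], 'y': [8, 8]}
`b = a.copy()` → b = {'x': [7, 7], 'y': [8, 8]}
`b['z'] = [5, 2]` → b = {'x': [7, 7], 'y': [8, 8], 'z': [5, 2]}
`a['x'].append(493)` → a = {'x': [7, 7, 493], 'y': [8, 8]}; b = {'x': [7, 7, 493], 'y': [8, 8], 'z': [5, 2]}
`print(a)` → prints {'x': [7, 7, 493], 'y': [8, 8]}
`print(b)` → prints {'x': [7, 7, 493], 'y': [8, 8], 'z': [5, 2]}

Answer:
{'x': [7, 7, 493], 'y': [8, 8]}
{'x': [7, 7, 493], 'y': [8, 8], 'z': [5, 2]}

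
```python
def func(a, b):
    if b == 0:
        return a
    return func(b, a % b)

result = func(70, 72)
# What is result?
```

func(70, 72) -> func(72, 70) -> func(70, 2) -> func(2, 0) -> 2

Answer: 2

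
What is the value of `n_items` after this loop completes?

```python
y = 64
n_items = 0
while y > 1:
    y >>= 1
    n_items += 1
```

Count right shifts until 1
`n_items` takes the values: 0 → 1 → 2 → 3 → 4 → 5 → 6

Answer: 6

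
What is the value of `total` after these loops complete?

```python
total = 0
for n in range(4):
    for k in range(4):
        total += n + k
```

Sum of all n+k for n,k in 4x4
`total` takes the values: 0 → 1 → 3 → 6 → 7 → 9 → 12 → 16 → 18 → 21 → 25 → 30 → 33 → 37 → 42 → 48

Answer: 48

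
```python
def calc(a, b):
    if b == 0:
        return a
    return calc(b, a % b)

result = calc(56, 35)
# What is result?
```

calc(56, 35) -> calc(35, 21) -> calc(21, 14) -> calc(14, 7) -> calc(7, 0) -> 7

Answer: 7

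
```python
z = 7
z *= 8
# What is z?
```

Trace:
`z = 7` → z = 7
`z *= 8` → z = 56
So z = 56

Answer: 56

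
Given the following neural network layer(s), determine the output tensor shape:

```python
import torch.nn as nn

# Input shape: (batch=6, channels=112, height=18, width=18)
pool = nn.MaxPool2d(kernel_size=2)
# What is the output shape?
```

Input: (6, 112, 18, 18) -> Output: (6, 112, 9, 9)

Answer: (6, 112, 9, 9)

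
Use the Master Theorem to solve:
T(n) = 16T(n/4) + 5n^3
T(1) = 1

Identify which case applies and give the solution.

a=16, b=4, f(n)=5n^3. log_4(16) = 2. Since c=3 > 2 and the regularity condition holds (16(n/4)^3 = (16/4^3)n^3 with 16/4^3 < 1), Case 3 applies: T(n) = Θ(f(n)) = O(n^3).

Answer: O(n^3) - Case 3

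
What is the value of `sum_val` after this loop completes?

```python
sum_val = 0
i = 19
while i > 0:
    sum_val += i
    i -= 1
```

Sum 19 down to 1
`sum_val` takes the values: 0 → 19 → 37 → 54 → 70 → 85 → 99 → 112 → 124 → 135 → 145 → 154 → 162 → 169 → 175 → 180 → 184 → 187 → 189 → 190

Answer: 190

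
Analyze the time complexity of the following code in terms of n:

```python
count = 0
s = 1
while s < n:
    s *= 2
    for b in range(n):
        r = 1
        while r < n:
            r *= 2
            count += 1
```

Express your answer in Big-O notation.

Each loop level contributes: log n × n × log n. Multiplying the contributions gives O(n log² n).

Answer: O(n log² n)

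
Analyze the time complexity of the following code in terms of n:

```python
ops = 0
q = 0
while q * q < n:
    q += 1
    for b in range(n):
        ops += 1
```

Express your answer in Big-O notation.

Each loop level contributes: √n × n. Multiplying the contributions gives O(n√n).

Answer: O(n√n)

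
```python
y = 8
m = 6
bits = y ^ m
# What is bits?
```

Trace:
`y = 8` → y = 8
`m = 6` → m = 6
`bits = y ^ m` → bits = 14
So bits = 14

Answer: 14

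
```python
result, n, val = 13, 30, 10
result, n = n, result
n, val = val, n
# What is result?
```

Trace:
`result, n, val = 13, 30, 10` → result = 13; n = 30; val = 10
`result, n = n, result` → result = 30; n = 13
`n, val = val, n` → n = 10; val = 13
So result = 30

Answer: 30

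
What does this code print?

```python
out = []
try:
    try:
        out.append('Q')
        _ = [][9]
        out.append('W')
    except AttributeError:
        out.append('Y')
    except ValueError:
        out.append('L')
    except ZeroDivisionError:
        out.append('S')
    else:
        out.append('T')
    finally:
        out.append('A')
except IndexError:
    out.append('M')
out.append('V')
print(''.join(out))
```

Execution trace: 'Q' (try body) → 'A' (finally) → 'M' (outer except IndexError) → 'V' (after the try/except). Output: QAMV

Answer: QAMV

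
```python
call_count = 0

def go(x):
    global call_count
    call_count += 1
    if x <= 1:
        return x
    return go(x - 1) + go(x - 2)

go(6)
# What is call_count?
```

Calls(x) = 1 + Calls(x-1) + Calls(x-2); Calls(0)=Calls(1)=1. For x=6 this gives 25.

Answer: 25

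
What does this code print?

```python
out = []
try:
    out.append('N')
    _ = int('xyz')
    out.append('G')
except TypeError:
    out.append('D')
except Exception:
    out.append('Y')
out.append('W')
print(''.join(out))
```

Execution trace: 'N' (try body) → 'Y' (except Exception) → 'W' (after the try/except). Output: NYW

Answer: NYW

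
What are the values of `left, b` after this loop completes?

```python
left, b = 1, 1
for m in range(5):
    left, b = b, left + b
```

Fibonacci: after 5 iterations
`left, b` takes the values: (1, 1) → (1, 2) → (2, 3) → (3, 5) → (5, 8) → (8, 13)

Answer: 8, 13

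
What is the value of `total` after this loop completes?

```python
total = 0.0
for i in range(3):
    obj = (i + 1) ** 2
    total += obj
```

Sum of squared losses 1² + 2² + ... + 3²
`total` takes the values: 0.0 → 1.0 → 5.0 → 14.0

Answer: 14.0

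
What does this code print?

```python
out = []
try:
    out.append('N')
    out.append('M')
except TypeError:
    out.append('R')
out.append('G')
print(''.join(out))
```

Execution trace: 'N' (try body) → 'M' (try body, no exception) → 'G' (after the try/except). Output: NMG

Answer: NMG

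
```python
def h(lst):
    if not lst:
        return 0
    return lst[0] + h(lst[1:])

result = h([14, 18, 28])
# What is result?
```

14 + 18 + 28 + 0 = 60

Answer: 60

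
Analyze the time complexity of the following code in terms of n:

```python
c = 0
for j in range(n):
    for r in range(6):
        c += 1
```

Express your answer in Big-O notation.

Each loop level contributes: n × 1. Multiplying the contributions gives O(n).

Answer: O(n)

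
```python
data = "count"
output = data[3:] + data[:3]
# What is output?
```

Trace:
`data = "count"` → data = 'count'
`output = data[3:] + data[:3]` → output = 'ntcou'
So output = 'ntcou'

Answer: 'ntcou'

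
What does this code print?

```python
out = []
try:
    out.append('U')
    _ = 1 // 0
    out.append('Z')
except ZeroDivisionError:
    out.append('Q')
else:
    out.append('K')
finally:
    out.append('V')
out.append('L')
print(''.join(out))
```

Execution trace: 'U' (try body) → 'Q' (except ZeroDivisionError) → 'V' (finally) → 'L' (after the try/except). Output: UQVL

Answer: UQVL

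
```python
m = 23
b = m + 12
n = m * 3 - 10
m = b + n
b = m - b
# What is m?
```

Trace:
`m = 23` → m = 23
`b = m + 12` → b = 35
`n = m * 3 - 10` → n = 59
`m = b + n` → m = 94
`b = m - b` → b = 59
So m = 94

Answer: 94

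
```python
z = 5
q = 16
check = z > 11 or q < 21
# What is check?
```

Trace:
`z = 5` → z = 5
`q = 16` → q = 16
`check = z > 11 or q < 21` → check = True
So check = True

Answer: True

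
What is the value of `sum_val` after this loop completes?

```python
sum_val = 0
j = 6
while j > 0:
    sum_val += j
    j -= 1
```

Sum 6 down to 1
`sum_val` takes the values: 0 → 6 → 11 → 15 → 18 → 20 → 21

Answer: 21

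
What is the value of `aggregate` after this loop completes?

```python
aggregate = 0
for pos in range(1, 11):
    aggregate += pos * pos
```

Sum of squares 1² to 10² = 385
`aggregate` takes the values: 0 → 1 → 5 → 14 → 30 → 55 → 91 → 140 → 204 → 285 → 385

Answer: 385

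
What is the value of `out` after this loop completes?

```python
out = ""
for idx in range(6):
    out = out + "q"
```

Repeat 'q' 6 times
`out` takes the values: "" → "q" → "qq" → "qqq" → "qqqq" → "qqqqq" → "qqqqqq"

Answer: "qqqqqq"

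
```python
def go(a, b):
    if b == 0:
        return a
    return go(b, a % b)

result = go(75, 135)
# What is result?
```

go(75, 135) -> go(135, 75) -> go(75, 60) -> go(60, 15) -> go(15, 0) -> 15

Answer: 15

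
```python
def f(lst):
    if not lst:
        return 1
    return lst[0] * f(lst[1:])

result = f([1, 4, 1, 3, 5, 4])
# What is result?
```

Product over [1, 4, 1, 3, 5, 4] = 1 * 4 * 1 * 3 * 5 * 4 = 240

Answer: 240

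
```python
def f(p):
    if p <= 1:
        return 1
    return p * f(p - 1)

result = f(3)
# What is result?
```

f(3) = 3 * 2 * 1 = 6

Answer: 6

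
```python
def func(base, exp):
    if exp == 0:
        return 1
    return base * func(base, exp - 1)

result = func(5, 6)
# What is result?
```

func(5, 6) = 5 * 5 * 5 * 5 * 5 * 5 = 15625

Answer: 15625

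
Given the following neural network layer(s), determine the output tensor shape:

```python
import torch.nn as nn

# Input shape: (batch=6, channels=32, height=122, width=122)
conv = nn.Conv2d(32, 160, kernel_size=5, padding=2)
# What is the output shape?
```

Input: (6, 32, 122, 122) -> Output: (6, 160, 122, 122)

Answer: (6, 160, 122, 122)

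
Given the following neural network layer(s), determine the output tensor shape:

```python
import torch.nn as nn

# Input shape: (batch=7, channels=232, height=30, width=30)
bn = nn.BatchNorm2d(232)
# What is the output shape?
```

Input: (7, 232, 30, 30) -> Output: (7, 232, 30, 30)

Answer: (7, 232, 30, 30)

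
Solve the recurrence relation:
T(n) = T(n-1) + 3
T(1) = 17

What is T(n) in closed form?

Unrolling: T(n) = T(1) + 3·(n-1) = 17 + 3(n-1) = 3n + 14.

Answer: T(n) = 3n + 14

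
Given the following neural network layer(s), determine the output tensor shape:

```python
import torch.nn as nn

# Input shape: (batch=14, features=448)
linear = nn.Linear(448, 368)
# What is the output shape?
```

Input: (14, 448) -> Output: (14, 368)

Answer: (14, 368)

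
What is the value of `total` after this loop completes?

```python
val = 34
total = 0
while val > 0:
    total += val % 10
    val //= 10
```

Sum digits of 34
`total` takes the values: 0 → 4 → 7

Answer: 7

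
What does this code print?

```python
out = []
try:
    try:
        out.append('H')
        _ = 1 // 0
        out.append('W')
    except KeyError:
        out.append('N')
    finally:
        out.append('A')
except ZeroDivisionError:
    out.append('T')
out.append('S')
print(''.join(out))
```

Execution trace: 'H' (try body) → 'A' (finally) → 'T' (outer except ZeroDivisionError) → 'S' (after the try/except). Output: HATS

Answer: HATS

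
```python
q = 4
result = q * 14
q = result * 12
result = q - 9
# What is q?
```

Trace:
`q = 4` → q = 4
`result = q * 14` → result = 56
`q = result * 12` → q = 672
`result = q - 9` → result = 663
So q = 672

Answer: 672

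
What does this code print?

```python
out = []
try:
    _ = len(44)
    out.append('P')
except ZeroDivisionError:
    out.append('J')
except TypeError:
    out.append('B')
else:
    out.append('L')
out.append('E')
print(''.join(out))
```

Execution trace: 'B' (except TypeError) → 'E' (after the try/except). Output: BE

Answer: BE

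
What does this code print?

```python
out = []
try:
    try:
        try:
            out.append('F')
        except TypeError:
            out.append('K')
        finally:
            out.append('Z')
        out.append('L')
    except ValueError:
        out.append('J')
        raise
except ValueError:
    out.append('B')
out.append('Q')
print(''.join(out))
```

Execution trace: 'F' (inner try body, no exception) → 'Z' (inner finally) → 'L' (try body, no exception) → 'Q' (after the try/except). Output: FZLQ

Answer: FZLQ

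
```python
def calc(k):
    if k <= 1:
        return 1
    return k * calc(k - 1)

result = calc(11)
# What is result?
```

calc(11) = 11 * 10 * 9 * 8 * 7 * 6 * 5 * 4 * 3 * 2 * 1 = 39916800

Answer: 39916800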